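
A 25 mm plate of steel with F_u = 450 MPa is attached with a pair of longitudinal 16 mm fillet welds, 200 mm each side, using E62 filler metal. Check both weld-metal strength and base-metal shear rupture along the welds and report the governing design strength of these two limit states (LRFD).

E62XX → F_EXX = 620 MPa.
t_e = 0.707 × 16 = 11.31 mm; L = 400 mm.
Weld metal: φR_n = 0.75 × 0.6 × 620 × 11.31 × 400 × 10⁻³ = 1262 kN.
Base metal (shear rupture): φR_n = 0.75 × 0.6 × 450 × 25 × 400 × 10⁻³ = 2025 kN.
Governing: weld metal.

φR_n ≈ 1260 kN (weld metal governs)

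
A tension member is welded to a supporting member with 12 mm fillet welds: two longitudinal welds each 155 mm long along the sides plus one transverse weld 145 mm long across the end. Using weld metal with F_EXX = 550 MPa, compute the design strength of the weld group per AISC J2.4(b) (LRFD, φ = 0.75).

φR_n ≈ 1010 kN

t_e = 0.707 × 12 = 8.484 mm.
R_nwl = 0.6 × 550 × 8.484 × 310 × 10⁻³ = 867.9 kN (longitudinal, 2 welds).
R_nwt = 0.6 × 550 × 8.484 × 145 × 10⁻³ = 406 kN (transverse, base value).
(i) R_nwl + R_nwt = 1274 kN; (ii) 0.85 R_nwl + 1.5 R_nwt = 1347 kN.
R_n = max = 1347 kN [governs: (ii)]; φR_n = 1010 kN.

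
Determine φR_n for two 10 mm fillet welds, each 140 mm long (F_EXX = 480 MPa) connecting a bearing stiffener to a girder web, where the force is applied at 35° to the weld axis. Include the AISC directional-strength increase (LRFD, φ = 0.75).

t_e = 0.707 × 10 = 7.07 mm; A_we = 7.07 × 280 = 1980 mm².
Directional factor: 1.0 + 0.5 sin^1.5(35°) = 1.217.
F_nw = 0.6 × 480 × 1.217 = 350.6 MPa.
φR_n = 0.75 × 350.6 × 1980 × 10⁻³ = 520.5 kN.

φR_n ≈ 520 kN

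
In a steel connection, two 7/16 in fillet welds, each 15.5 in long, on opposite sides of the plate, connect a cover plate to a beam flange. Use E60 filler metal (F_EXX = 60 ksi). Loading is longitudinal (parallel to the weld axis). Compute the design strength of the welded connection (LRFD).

Effective throat t_e = 0.707 × 0.4375 = 0.3093 in.
Total length L = 31 in; A_we = 0.3093 × 31 = 9.589 in².
F_nw = 0.6 F_EXX = 0.6 × 60 = 36 ksi.
φR_n = 0.75 × 36 × 9.589 = 258.9 kips.

φR_n ≈ 259 kips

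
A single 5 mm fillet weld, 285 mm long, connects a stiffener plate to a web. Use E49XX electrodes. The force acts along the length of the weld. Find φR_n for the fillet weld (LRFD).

E49XX → F_EXX = 490 MPa.
Effective throat t_e = 0.707 × 5 = 3.535 mm.
Total length L = 285 mm; A_we = 3.535 × 285 = 1007 mm².
F_nw = 0.6 F_EXX = 0.6 × 490 = 294 MPa.
φR_n = 0.75 × 294 × 1007 × 10⁻³ = 222.1 kN.

φR_n ≈ 222 kN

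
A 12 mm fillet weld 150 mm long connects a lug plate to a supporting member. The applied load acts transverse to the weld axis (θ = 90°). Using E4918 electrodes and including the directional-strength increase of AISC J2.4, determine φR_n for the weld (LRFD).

E49XX → F_EXX = 490 MPa.
t_e = 0.707 × 12 = 8.484 mm; A_we = 8.484 × 150 = 1273 mm².
Directional factor: 1.0 + 0.5 sin^1.5(90°) = 1.5.
F_nw = 0.6 × 490 × 1.5 = 441 MPa.
φR_n = 0.75 × 441 × 1273 × 10⁻³ = 420.9 kN.

φR_n ≈ 421 kN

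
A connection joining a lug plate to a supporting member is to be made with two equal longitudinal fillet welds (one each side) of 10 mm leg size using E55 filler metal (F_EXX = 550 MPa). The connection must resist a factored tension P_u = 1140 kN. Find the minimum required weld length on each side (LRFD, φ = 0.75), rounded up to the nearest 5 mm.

Throat t_e = 0.707 × 10 = 7.07 mm.
φr_n = 0.75 × 0.6 × 550 × 7.07 × 10⁻³ = 1.75 kN/mm.
L_req = P_u / φr_n = 1140 / 1.75 = 651.5 mm total.
Per side: 651.5 / 2 = 325.7 mm.
Round up → use L = 330 mm on each side.

L = 330 mm on each side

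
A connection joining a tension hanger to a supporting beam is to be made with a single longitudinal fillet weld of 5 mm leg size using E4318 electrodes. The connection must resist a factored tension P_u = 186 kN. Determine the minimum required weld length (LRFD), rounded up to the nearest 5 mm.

L = 275 mm

E43XX → F_EXX = 430 MPa.
Throat t_e = 0.707 × 5 = 3.535 mm.
φr_n = 0.75 × 0.6 × 430 × 3.535 × 10⁻³ = 0.684 kN/mm.
L_req = P_u / φr_n = 186 / 0.684 = 271.9 mm total.
Round up → use L = 275 mm.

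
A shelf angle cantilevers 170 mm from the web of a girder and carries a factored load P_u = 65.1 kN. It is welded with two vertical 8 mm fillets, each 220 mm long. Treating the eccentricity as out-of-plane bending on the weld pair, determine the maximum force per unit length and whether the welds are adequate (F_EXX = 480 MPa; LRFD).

f_max ≈ 702 N/mm; adequate

L_w = 2 × 220 = 440 mm; section modulus (unit throat) S = 2 × L²/6 = 16130 mm².
Direct shear f_v = P/L_w = 65.1×10³/440 = 148 N/mm.
Moment M = P × e = 65.1×10³ × 170 = 11067000 N·mm; bending f_b = M/S = 686 N/mm.
f_max = √(f_v² + f_b²) = √(148² + 686²) = 701.7 N/mm.
φr_n = 0.75 × 0.6 × 480 × (0.707 × 8) = 1222 N/mm → adequate.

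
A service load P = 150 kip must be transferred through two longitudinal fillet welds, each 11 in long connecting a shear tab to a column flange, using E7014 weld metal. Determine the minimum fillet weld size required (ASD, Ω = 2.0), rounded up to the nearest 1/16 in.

w = 1/2 in

E70XX → F_EXX = 70 ksi.
Total weld length L = 22 in.
Required throat t_e = P × Ω / (0.6 F_EXX × L) = 150 × 2.0 / (0.6 × 70 × 22) = 0.3247 in.
Required leg w = t_e / 0.707 = 0.4592 in → use 1/2 in.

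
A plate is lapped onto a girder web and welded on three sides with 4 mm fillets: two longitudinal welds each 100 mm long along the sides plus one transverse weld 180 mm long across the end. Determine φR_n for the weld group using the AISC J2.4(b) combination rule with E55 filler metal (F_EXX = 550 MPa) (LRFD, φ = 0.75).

t_e = 0.707 × 4 = 2.828 mm.
R_nwl = 0.6 × 550 × 2.828 × 200 × 10⁻³ = 186.6 kN (longitudinal, 2 welds).
R_nwt = 0.6 × 550 × 2.828 × 180 × 10⁻³ = 168 kN (transverse, base value).
(i) R_nwl + R_nwt = 354.6 kN; (ii) 0.85 R_nwl + 1.5 R_nwt = 410.6 kN.
R_n = max = 410.6 kN [governs: (ii)]; φR_n = 308 kN.

φR_n ≈ 308 kN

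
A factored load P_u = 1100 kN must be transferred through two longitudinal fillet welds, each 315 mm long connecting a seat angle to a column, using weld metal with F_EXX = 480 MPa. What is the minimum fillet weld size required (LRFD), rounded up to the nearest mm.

w = 12 mm

Total weld length L = 630 mm.
Required throat t_e = P_u / (φ × 0.6 F_EXX × L) = 1100 / (0.75 × 0.6 × 480 × 630 × 10⁻³) = 8.083 mm.
Required leg w = t_e / 0.707 = 11.43 mm → use 12 mm.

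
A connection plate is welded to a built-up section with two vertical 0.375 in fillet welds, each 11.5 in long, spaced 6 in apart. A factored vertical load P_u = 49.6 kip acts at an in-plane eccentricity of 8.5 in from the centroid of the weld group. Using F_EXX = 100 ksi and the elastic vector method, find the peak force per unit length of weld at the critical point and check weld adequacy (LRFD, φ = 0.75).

f_max ≈ 7.19 kip/in; adequate

Total weld length L_w = 23 in. Treat welds as unit-width lines.
Polar moment about centroid: J = 2[d³/12 + d(b/2)²] = 2[11.5³/12 + 11.5×3²] = 460.5 in³.
Direct shear f_v = P/L_w = 49.6 / 23 = 2.157 kip/in (vertical).
Torsion M = P·e = 49.6 × 8.5 = 421.6 kip·in.
Critical point at (x, y) = (3, 5.75) from centroid. f_tx = M·y/J = 5.265 kip/in; f_ty = M·x/J = 2.747 kip/in.
Resultant f_max = √[f_tx² + (f_v + f_ty)²] = √[5.265² + (2.157 + 2.747)²] = 7.194 kip/in.
Capacity per unit length: φr_n = 0.75 × 0.6 × 100 × (0.707 × 0.375) = 11.93 kip/in.
7.194 ≤ 11.93 → adequate.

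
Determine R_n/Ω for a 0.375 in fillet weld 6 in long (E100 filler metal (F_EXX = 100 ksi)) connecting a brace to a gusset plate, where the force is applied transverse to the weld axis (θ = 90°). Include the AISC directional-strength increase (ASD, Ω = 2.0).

t_e = 0.707 × 0.375 = 0.2651 in; A_we = 0.2651 × 6 = 1.591 in².
Directional factor: 1.0 + 0.5 sin^1.5(90°) = 1.5.
F_nw = 0.6 × 100 × 1.5 = 90 ksi.
R_n/Ω = (90 × 1.591) / 2.0 = 71.58 kips.

R_n/Ω ≈ 71.6 kips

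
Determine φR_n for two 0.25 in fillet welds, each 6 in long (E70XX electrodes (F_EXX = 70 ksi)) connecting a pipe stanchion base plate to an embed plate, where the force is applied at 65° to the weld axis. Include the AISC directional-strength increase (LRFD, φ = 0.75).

φR_n ≈ 95.6 kips

t_e = 0.707 × 0.25 = 0.1767 in; A_we = 0.1767 × 12 = 2.121 in².
Directional factor: 1.0 + 0.5 sin^1.5(65°) = 1.431.
F_nw = 0.6 × 70 × 1.431 = 60.12 ksi.
φR_n = 0.75 × 60.12 × 2.121 = 95.63 kips.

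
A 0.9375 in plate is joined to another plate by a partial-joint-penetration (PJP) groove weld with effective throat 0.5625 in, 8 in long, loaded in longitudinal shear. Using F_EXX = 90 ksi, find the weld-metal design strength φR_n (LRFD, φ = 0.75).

Effective throat (given) t_e = 0.5625 in.
A_we = 0.5625 × 8 = 4.5 in².
F_nw = 0.6 F_EXX = 54 ksi.
φR_n = 0.75 × 54 × 4.5 = 182.2 kips.

φR_n ≈ 182 kips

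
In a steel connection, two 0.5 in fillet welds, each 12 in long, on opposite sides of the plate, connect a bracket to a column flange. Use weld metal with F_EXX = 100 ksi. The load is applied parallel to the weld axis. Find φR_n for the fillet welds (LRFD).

Effective throat t_e = 0.707 × 0.5 = 0.3535 in.
Total length L = 24 in; A_we = 0.3535 × 24 = 8.484 in².
F_nw = 0.6 F_EXX = 0.6 × 100 = 60 ksi.
φR_n = 0.75 × 60 × 8.484 = 381.8 kips.

φR_n ≈ 382 kips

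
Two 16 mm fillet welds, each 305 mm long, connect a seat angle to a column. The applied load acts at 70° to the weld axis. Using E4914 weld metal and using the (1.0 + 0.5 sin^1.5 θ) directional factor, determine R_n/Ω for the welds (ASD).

R_n/Ω ≈ 1480 kN

E49XX → F_EXX = 490 MPa.
t_e = 0.707 × 16 = 11.31 mm; A_we = 11.31 × 610 = 6900 mm².
Directional factor: 1.0 + 0.5 sin^1.5(70°) = 1.455.
F_nw = 0.6 × 490 × 1.455 = 427.9 MPa.
R_n/Ω = (427.9 × 6900) / 2.0 × 10⁻³ = 1476 kN.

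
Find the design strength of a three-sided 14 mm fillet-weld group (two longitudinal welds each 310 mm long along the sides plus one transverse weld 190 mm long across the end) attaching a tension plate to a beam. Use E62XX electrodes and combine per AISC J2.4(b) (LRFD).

E62XX → F_EXX = 620 MPa.
t_e = 0.707 × 14 = 9.898 mm.
R_nwl = 0.6 × 620 × 9.898 × 620 × 10⁻³ = 2283 kN (longitudinal, 2 welds).
R_nwt = 0.6 × 620 × 9.898 × 190 × 10⁻³ = 699.6 kN (transverse, base value).
(i) R_nwl + R_nwt = 2982 kN; (ii) 0.85 R_nwl + 1.5 R_nwt = 2990 kN.
R_n = max = 2990 kN [governs: (ii)]; φR_n = 2242 kN.

φR_n ≈ 2240 kN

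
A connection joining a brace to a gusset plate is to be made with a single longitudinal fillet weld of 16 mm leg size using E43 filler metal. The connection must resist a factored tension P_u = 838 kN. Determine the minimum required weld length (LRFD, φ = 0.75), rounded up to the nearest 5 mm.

E43XX → F_EXX = 430 MPa.
Throat t_e = 0.707 × 16 = 11.31 mm.
φr_n = 0.75 × 0.6 × 430 × 11.31 × 10⁻³ = 2.189 kN/mm.
L_req = P_u / φr_n = 838 / 2.189 = 382.8 mm total.
Round up → use L = 385 mm.

L = 385 mm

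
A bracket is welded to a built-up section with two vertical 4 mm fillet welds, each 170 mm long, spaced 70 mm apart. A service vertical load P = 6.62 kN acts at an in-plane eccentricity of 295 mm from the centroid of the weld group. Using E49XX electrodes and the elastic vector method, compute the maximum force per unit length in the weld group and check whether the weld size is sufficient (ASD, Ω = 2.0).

f_max ≈ 154 N/mm; adequate

E49XX → F_EXX = 490 MPa.
Total weld length L_w = 340 mm. Treat welds as unit-width lines.
Polar moment about centroid: J = 2[d³/12 + d(b/2)²] = 2[170³/12 + 170×35²] = 1235000 mm³.
Direct shear f_v = P/L_w = 6.62×10³ / 340 = 19.47 N/mm (vertical).
Torsion M = P·e = 6.62×10³ × 295 = 1952900 N·mm.
Critical point at (x, y) = (35, 85) from centroid. f_tx = M·y/J = 134.4 N/mm; f_ty = M·x/J = 55.33 N/mm.
Resultant f_max = √[f_tx² + (f_v + f_ty)²] = √[134.4² + (19.47 + 55.33)²] = 153.8 N/mm.
Capacity per unit length: r_n/Ω = (1/2.0) × 0.6 × 490 × (0.707 × 4) = 415.7 N/mm.
153.8 ≤ 415.7 → adequate.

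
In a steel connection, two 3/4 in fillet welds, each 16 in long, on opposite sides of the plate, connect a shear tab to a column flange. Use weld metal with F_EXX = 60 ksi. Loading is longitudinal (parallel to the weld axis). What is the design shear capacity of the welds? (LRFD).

φR_n ≈ 458 kips

Effective throat t_e = 0.707 × 0.75 = 0.5302 in.
Total length L = 32 in; A_we = 0.5302 × 32 = 16.97 in².
F_nw = 0.6 F_EXX = 0.6 × 60 = 36 ksi.
φR_n = 0.75 × 36 × 16.97 = 458.1 kips.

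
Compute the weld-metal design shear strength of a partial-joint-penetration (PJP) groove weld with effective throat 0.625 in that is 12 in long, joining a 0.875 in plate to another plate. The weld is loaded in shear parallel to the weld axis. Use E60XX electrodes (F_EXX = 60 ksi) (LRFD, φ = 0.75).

φR_n ≈ 202 kip

Effective throat (given) t_e = 0.625 in.
A_we = 0.625 × 12 = 7.5 in².
F_nw = 0.6 F_EXX = 36 ksi.
φR_n = 0.75 × 36 × 7.5 = 202.5 kip.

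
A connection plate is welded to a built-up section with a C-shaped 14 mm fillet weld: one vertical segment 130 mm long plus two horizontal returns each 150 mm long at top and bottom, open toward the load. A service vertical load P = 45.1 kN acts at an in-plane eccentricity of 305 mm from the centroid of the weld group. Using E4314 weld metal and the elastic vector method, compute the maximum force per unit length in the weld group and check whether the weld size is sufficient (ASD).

E43XX → F_EXX = 430 MPa.
Total weld length L_w = 430 mm. Treat welds as unit-width lines.
Centroid: x̄ = 2×150×75 / 430 = 52.33 mm from the vertical weld.
Polar moment about centroid: J = I_x + I_y = [130³/12 + 2×150×65²] + [130×52.33² + 2(150³/12 + 150×22.67²)] = 2523000 mm³.
Direct shear f_v = P/L_w = 45.1×10³ / 430 = 104.9 N/mm (vertical).
Torsion M = P·e = 45.1×10³ × 305 = 13756000 N·mm.
Critical point at (x, y) = (97.67, 65) from centroid. f_tx = M·y/J = 354.3 N/mm; f_ty = M·x/J = 532.5 N/mm.
Resultant f_max = √[f_tx² + (f_v + f_ty)²] = √[354.3² + (104.9 + 532.5)²] = 729.2 N/mm.
Capacity per unit length: r_n/Ω = (1/2.0) × 0.6 × 430 × (0.707 × 14) = 1277 N/mm.
729.2 ≤ 1277 → adequate.

f_max ≈ 729 N/mm; adequate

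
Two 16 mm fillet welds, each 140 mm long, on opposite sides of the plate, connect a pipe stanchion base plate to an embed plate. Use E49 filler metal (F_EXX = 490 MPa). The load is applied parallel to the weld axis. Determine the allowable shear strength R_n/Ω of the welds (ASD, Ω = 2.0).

R_n/Ω ≈ 466 kN

Effective throat t_e = 0.707 × 16 = 11.31 mm.
Total length L = 280 mm; A_we = 11.31 × 280 = 3167 mm².
F_nw = 0.6 F_EXX = 0.6 × 490 = 294 MPa.
R_n = 294 × 3167 × 10⁻³ = 931.2 kN; R_n/Ω = 931.2/2.0 = 465.6 kN.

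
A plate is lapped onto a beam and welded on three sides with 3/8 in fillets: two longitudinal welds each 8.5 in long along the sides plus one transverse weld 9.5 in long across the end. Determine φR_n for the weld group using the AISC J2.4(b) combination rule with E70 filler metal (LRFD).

φR_n ≈ 240 kips

E70XX → F_EXX = 70 ksi.
t_e = 0.707 × 0.375 = 0.2651 in.
R_nwl = 0.6 × 70 × 0.2651 × 17 = 189.3 kips (longitudinal, 2 welds).
R_nwt = 0.6 × 70 × 0.2651 × 9.5 = 105.8 kips (transverse, base value).
(i) R_nwl + R_nwt = 295.1 kips; (ii) 0.85 R_nwl + 1.5 R_nwt = 319.6 kips.
R_n = max = 319.6 kips [governs: (ii)]; φR_n = 239.7 kips.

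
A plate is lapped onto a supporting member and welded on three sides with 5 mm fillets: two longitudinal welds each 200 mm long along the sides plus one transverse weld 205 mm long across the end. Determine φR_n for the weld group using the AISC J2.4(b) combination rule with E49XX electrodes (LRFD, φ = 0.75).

E49XX → F_EXX = 490 MPa.
t_e = 0.707 × 5 = 3.535 mm.
R_nwl = 0.6 × 490 × 3.535 × 400 × 10⁻³ = 415.7 kN (longitudinal, 2 welds).
R_nwt = 0.6 × 490 × 3.535 × 205 × 10⁻³ = 213.1 kN (transverse, base value).
(i) R_nwl + R_nwt = 628.8 kN; (ii) 0.85 R_nwl + 1.5 R_nwt = 672.9 kN.
R_n = max = 672.9 kN [governs: (ii)]; φR_n = 504.7 kN.

φR_n ≈ 505 kN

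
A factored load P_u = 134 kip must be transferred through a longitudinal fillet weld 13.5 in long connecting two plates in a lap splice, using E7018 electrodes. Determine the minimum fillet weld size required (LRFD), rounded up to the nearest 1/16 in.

E70XX → F_EXX = 70 ksi.
Total weld length L = 13.5 in.
Required throat t_e = P_u / (φ × 0.6 F_EXX × L) = 134 / (0.75 × 0.6 × 70 × 13.5) = 0.3151 in.
Required leg w = t_e / 0.707 = 0.4457 in → use 1/2 in.

w = 1/2 in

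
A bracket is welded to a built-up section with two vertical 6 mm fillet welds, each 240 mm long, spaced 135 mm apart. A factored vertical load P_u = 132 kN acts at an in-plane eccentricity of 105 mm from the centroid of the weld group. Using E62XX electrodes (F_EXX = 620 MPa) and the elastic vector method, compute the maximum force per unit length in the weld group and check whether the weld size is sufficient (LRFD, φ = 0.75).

Total weld length L_w = 480 mm. Treat welds as unit-width lines.
Polar moment about centroid: J = 2[d³/12 + d(b/2)²] = 2[240³/12 + 240×67.5²] = 4491000 mm³.
Direct shear f_v = P/L_w = 132×10³ / 480 = 275 N/mm (vertical).
Torsion M = P·e = 132×10³ × 105 = 13860000 N·mm.
Critical point at (x, y) = (67.5, 120) from centroid. f_tx = M·y/J = 370.3 N/mm; f_ty = M·x/J = 208.3 N/mm.
Resultant f_max = √[f_tx² + (f_v + f_ty)²] = √[370.3² + (275 + 208.3)²] = 608.9 N/mm.
Capacity per unit length: φr_n = 0.75 × 0.6 × 620 × (0.707 × 6) = 1184 N/mm.
608.9 ≤ 1184 → adequate.

f_max ≈ 609 N/mm; adequate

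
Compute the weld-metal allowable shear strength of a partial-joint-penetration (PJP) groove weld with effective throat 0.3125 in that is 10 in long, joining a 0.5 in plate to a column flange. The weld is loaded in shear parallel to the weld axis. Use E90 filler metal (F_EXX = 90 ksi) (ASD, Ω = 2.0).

Effective throat (given) t_e = 0.3125 in.
A_we = 0.3125 × 10 = 3.125 in².
F_nw = 0.6 F_EXX = 54 ksi.
R_n/Ω = (54 × 3.125) / 2.0 = 84.38 kip.

R_n/Ω ≈ 84.4 kip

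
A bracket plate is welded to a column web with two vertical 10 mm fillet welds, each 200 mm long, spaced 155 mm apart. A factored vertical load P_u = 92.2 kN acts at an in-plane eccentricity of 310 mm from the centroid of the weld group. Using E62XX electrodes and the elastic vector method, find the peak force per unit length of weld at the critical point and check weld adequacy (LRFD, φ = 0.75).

f_max ≈ 1120 N/mm; adequate

E62XX → F_EXX = 620 MPa.
Total weld length L_w = 400 mm. Treat welds as unit-width lines.
Polar moment about centroid: J = 2[d³/12 + d(b/2)²] = 2[200³/12 + 200×77.5²] = 3736000 mm³.
Direct shear f_v = P/L_w = 92.2×10³ / 400 = 230.5 N/mm (vertical).
Torsion M = P·e = 92.2×10³ × 310 = 28582000 N·mm.
Critical point at (x, y) = (77.5, 100) from centroid. f_tx = M·y/J = 765.1 N/mm; f_ty = M·x/J = 592.9 N/mm.
Resultant f_max = √[f_tx² + (f_v + f_ty)²] = √[765.1² + (230.5 + 592.9)²] = 1124 N/mm.
Capacity per unit length: φr_n = 0.75 × 0.6 × 620 × (0.707 × 10) = 1973 N/mm.
1124 ≤ 1973 → adequate.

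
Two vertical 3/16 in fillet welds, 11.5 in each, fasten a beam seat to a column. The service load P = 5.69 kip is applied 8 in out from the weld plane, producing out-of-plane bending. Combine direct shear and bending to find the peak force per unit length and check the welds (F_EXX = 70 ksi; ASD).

L_w = 2 × 11.5 = 23 in; section modulus (unit throat) S = 2 × L²/6 = 44.08 in².
Direct shear f_v = P/L_w = 5.69/23 = 0.2474 kip/in.
Moment M = P × e = 5.69 × 8 = 45.52 kip·in; bending f_b = M/S = 1.033 kip/in.
f_max = √(f_v² + f_b²) = √(0.2474² + 1.033²) = 1.062 kip/in.
r_n/Ω = (1/2.0) × 0.6 × 70 × (0.707 × 0.1875) = 2.784 kip/in → adequate.

f_max ≈ 1.06 kip/in; adequate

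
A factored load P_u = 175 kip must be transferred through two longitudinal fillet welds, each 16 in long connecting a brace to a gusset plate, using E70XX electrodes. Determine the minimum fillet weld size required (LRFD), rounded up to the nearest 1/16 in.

w = 1/4 in

E70XX → F_EXX = 70 ksi.
Total weld length L = 32 in.
Required throat t_e = P_u / (φ × 0.6 F_EXX × L) = 175 / (0.75 × 0.6 × 70 × 32) = 0.1736 in.
Required leg w = t_e / 0.707 = 0.2456 in → use 1/4 in.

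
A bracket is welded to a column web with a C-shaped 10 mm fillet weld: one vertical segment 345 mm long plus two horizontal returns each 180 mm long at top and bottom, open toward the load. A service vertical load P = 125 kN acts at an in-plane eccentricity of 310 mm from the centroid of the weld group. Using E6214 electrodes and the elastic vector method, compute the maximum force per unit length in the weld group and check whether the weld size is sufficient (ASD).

f_max ≈ 636 N/mm; adequate

E62XX → F_EXX = 620 MPa.
Total weld length L_w = 705 mm. Treat welds as unit-width lines.
Centroid: x̄ = 2×180×90 / 705 = 45.96 mm from the vertical weld.
Polar moment about centroid: J = I_x + I_y = [345³/12 + 2×180×172.5²] + [345×45.96² + 2(180³/12 + 180×44.04²)] = 16530000 mm³.
Direct shear f_v = P/L_w = 125×10³ / 705 = 177.3 N/mm (vertical).
Torsion M = P·e = 125×10³ × 310 = 38750000 N·mm.
Critical point at (x, y) = (134, 172.5) from centroid. f_tx = M·y/J = 404.3 N/mm; f_ty = M·x/J = 314.2 N/mm.
Resultant f_max = √[f_tx² + (f_v + f_ty)²] = √[404.3² + (177.3 + 314.2)²] = 636.4 N/mm.
Capacity per unit length: r_n/Ω = (1/2.0) × 0.6 × 620 × (0.707 × 10) = 1315 N/mm.
636.4 ≤ 1315 → adequate.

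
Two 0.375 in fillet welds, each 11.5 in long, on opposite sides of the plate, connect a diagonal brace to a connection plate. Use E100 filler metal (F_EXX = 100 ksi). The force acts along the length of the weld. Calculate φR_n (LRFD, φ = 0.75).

φR_n ≈ 274 kip

Effective throat t_e = 0.707 × 0.375 = 0.2651 in.
Total length L = 23 in; A_we = 0.2651 × 23 = 6.098 in².
F_nw = 0.6 F_EXX = 0.6 × 100 = 60 ksi.
φR_n = 0.75 × 60 × 6.098 = 274.4 kip.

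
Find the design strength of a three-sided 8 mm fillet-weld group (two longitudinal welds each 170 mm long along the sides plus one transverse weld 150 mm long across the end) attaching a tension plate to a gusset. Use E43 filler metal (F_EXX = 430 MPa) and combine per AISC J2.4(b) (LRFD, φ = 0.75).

φR_n ≈ 563 kN

t_e = 0.707 × 8 = 5.656 mm.
R_nwl = 0.6 × 430 × 5.656 × 340 × 10⁻³ = 496.1 kN (longitudinal, 2 welds).
R_nwt = 0.6 × 430 × 5.656 × 150 × 10⁻³ = 218.9 kN (transverse, base value).
(i) R_nwl + R_nwt = 715 kN; (ii) 0.85 R_nwl + 1.5 R_nwt = 750.1 kN.
R_n = max = 750.1 kN [governs: (ii)]; φR_n = 562.5 kN.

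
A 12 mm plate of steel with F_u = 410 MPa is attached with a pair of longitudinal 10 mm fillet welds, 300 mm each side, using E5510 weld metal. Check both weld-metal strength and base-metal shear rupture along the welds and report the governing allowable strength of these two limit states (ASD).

E55XX → F_EXX = 550 MPa.
t_e = 0.707 × 10 = 7.07 mm; L = 600 mm.
Weld metal: R_n/Ω = (1/2.0) × 0.6 × 550 × 7.07 × 600 × 10⁻³ = 699.9 kN.
Base metal (shear rupture): R_n/Ω = (1/2.0) × 0.6 × 410 × 12 × 600 × 10⁻³ = 885.6 kN.
Governing: weld metal.

R_n/Ω ≈ 700 kN (weld metal governs)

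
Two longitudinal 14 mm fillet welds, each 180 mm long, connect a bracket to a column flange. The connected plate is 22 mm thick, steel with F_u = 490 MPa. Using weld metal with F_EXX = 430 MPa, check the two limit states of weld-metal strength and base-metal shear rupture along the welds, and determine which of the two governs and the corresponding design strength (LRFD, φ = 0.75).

t_e = 0.707 × 14 = 9.898 mm; L = 360 mm.
Weld metal: φR_n = 0.75 × 0.6 × 430 × 9.898 × 360 × 10⁻³ = 689.5 kN.
Base metal (shear rupture): φR_n = 0.75 × 0.6 × 490 × 22 × 360 × 10⁻³ = 1746 kN.
Governing: weld metal.

φR_n ≈ 689 kN (weld metal governs)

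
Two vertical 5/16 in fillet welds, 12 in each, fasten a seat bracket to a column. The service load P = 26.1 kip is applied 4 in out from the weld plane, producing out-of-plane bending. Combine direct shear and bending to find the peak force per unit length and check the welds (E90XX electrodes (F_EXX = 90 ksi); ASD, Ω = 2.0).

L_w = 2 × 12 = 24 in; section modulus (unit throat) S = 2 × L²/6 = 48 in².
Direct shear f_v = P/L_w = 26.1/24 = 1.088 kip/in.
Moment M = P × e = 26.1 × 4 = 104.4 kip·in; bending f_b = M/S = 2.175 kip/in.
f_max = √(f_v² + f_b²) = √(1.088² + 2.175²) = 2.432 kip/in.
r_n/Ω = (1/2.0) × 0.6 × 90 × (0.707 × 0.3125) = 5.965 kip/in → adequate.

f_max ≈ 2.43 kip/in; adequate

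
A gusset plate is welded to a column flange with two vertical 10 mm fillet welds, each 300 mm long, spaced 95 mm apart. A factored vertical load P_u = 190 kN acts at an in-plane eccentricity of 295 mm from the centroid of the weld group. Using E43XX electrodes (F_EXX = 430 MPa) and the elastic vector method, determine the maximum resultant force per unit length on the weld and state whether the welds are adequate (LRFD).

Total weld length L_w = 600 mm. Treat welds as unit-width lines.
Polar moment about centroid: J = 2[d³/12 + d(b/2)²] = 2[300³/12 + 300×47.5²] = 5854000 mm³.
Direct shear f_v = P/L_w = 190×10³ / 600 = 316.7 N/mm (vertical).
Torsion M = P·e = 190×10³ × 295 = 56050000 N·mm.
Critical point at (x, y) = (47.5, 150) from centroid. f_tx = M·y/J = 1436 N/mm; f_ty = M·x/J = 454.8 N/mm.
Resultant f_max = √[f_tx² + (f_v + f_ty)²] = √[1436² + (316.7 + 454.8)²] = 1630 N/mm.
Capacity per unit length: φr_n = 0.75 × 0.6 × 430 × (0.707 × 10) = 1368 N/mm.
1630 > 1368 → NOT adequate.

f_max ≈ 1630 N/mm; NOT adequate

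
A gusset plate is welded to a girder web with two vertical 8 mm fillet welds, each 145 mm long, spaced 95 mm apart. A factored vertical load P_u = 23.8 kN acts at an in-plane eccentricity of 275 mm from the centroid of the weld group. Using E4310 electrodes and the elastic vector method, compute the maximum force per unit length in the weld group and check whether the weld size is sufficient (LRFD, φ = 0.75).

E43XX → F_EXX = 430 MPa.
Total weld length L_w = 290 mm. Treat welds as unit-width lines.
Polar moment about centroid: J = 2[d³/12 + d(b/2)²] = 2[145³/12 + 145×47.5²] = 1162000 mm³.
Direct shear f_v = P/L_w = 23.8×10³ / 290 = 82.07 N/mm (vertical).
Torsion M = P·e = 23.8×10³ × 275 = 6545000 N·mm.
Critical point at (x, y) = (47.5, 72.5) from centroid. f_tx = M·y/J = 408.2 N/mm; f_ty = M·x/J = 267.4 N/mm.
Resultant f_max = √[f_tx² + (f_v + f_ty)²] = √[408.2² + (82.07 + 267.4)²] = 537.4 N/mm.
Capacity per unit length: φr_n = 0.75 × 0.6 × 430 × (0.707 × 8) = 1094 N/mm.
537.4 ≤ 1094 → adequate.

f_max ≈ 537 N/mm; adequate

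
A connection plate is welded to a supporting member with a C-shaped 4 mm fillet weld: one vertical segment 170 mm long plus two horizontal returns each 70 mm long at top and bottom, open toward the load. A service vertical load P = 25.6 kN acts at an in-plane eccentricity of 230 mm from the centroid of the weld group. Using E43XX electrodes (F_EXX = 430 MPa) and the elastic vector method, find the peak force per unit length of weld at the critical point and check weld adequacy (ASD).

f_max ≈ 428 N/mm; NOT adequate

Total weld length L_w = 310 mm. Treat welds as unit-width lines.
Centroid: x̄ = 2×70×35 / 310 = 15.81 mm from the vertical weld.
Polar moment about centroid: J = I_x + I_y = [170³/12 + 2×70×85²] + [170×15.81² + 2(70³/12 + 70×19.19²)] = 1572000 mm³.
Direct shear f_v = P/L_w = 25.6×10³ / 310 = 82.58 N/mm (vertical).
Torsion M = P·e = 25.6×10³ × 230 = 5888000 N·mm.
Critical point at (x, y) = (54.19, 85) from centroid. f_tx = M·y/J = 318.3 N/mm; f_ty = M·x/J = 203 N/mm.
Resultant f_max = √[f_tx² + (f_v + f_ty)²] = √[318.3² + (82.58 + 203)²] = 427.6 N/mm.
Capacity per unit length: r_n/Ω = (1/2.0) × 0.6 × 430 × (0.707 × 4) = 364.8 N/mm.
427.6 > 364.8 → NOT adequate.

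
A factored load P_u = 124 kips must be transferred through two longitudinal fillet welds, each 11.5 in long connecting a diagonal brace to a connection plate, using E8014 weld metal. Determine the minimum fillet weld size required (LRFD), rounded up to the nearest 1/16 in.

E80XX → F_EXX = 80 ksi.
Total weld length L = 23 in.
Required throat t_e = P_u / (φ × 0.6 F_EXX × L) = 124 / (0.75 × 0.6 × 80 × 23) = 0.1498 in.
Required leg w = t_e / 0.707 = 0.2118 in → use 1/4 in.

w = 1/4 in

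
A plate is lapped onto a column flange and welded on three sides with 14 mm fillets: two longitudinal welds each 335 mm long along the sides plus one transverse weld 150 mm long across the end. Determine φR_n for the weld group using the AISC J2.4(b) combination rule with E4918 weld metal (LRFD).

E49XX → F_EXX = 490 MPa.
t_e = 0.707 × 14 = 9.898 mm.
R_nwl = 0.6 × 490 × 9.898 × 670 × 10⁻³ = 1950 kN (longitudinal, 2 welds).
R_nwt = 0.6 × 490 × 9.898 × 150 × 10⁻³ = 436.5 kN (transverse, base value).
(i) R_nwl + R_nwt = 2386 kN; (ii) 0.85 R_nwl + 1.5 R_nwt = 2312 kN.
R_n = max = 2386 kN [governs: (i)]; φR_n = 1790 kN.

φR_n ≈ 1790 kN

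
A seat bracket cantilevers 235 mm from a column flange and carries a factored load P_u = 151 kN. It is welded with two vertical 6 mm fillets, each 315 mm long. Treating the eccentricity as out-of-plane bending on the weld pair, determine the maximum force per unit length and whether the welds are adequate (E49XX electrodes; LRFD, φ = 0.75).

E49XX → F_EXX = 490 MPa.
L_w = 2 × 315 = 630 mm; section modulus (unit throat) S = 2 × L²/6 = 33080 mm².
Direct shear f_v = P/L_w = 151×10³/630 = 239.7 N/mm.
Moment M = P × e = 151×10³ × 235 = 35485000 N·mm; bending f_b = M/S = 1073 N/mm.
f_max = √(f_v² + f_b²) = √(239.7² + 1073²) = 1099 N/mm.
φr_n = 0.75 × 0.6 × 490 × (0.707 × 6) = 935.4 N/mm → NOT adequate.

f_max ≈ 1100 N/mm; NOT adequate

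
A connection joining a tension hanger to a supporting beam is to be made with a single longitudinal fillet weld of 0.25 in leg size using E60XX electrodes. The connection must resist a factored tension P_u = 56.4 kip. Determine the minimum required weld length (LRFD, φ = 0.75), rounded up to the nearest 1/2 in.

E60XX → F_EXX = 60 ksi.
Throat t_e = 0.707 × 0.25 = 0.1767 in.
φr_n = 0.75 × 0.6 × 60 × 0.1767 = 4.772 kip/in.
L_req = P_u / φr_n = 56.4 / 4.772 = 11.82 in total.
Round up → use L = 12 in.

L = 12 in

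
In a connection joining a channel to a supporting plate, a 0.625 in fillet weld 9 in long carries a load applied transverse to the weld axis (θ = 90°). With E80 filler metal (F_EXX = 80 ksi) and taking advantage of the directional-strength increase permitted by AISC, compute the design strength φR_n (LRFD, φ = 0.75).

φR_n ≈ 215 kip

t_e = 0.707 × 0.625 = 0.4419 in; A_we = 0.4419 × 9 = 3.977 in².
Directional factor: 1.0 + 0.5 sin^1.5(90°) = 1.5.
F_nw = 0.6 × 80 × 1.5 = 72 ksi.
φR_n = 0.75 × 72 × 3.977 = 214.8 kip.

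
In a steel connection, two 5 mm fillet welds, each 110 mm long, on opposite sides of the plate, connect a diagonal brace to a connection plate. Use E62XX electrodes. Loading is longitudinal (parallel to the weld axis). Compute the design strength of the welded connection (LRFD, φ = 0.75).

E62XX → F_EXX = 620 MPa.
Effective throat t_e = 0.707 × 5 = 3.535 mm.
Total length L = 220 mm; A_we = 3.535 × 220 = 777.7 mm².
F_nw = 0.6 F_EXX = 0.6 × 620 = 372 MPa.
φR_n = 0.75 × 372 × 777.7 × 10⁻³ = 217 kN.

φR_n ≈ 217 kN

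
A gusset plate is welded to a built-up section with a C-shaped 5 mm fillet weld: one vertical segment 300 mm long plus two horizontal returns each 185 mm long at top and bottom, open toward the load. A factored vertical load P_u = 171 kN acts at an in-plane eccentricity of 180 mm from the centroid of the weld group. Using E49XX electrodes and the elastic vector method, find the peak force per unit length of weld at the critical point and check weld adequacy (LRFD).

E49XX → F_EXX = 490 MPa.
Total weld length L_w = 670 mm. Treat welds as unit-width lines.
Centroid: x̄ = 2×185×92.5 / 670 = 51.08 mm from the vertical weld.
Polar moment about centroid: J = I_x + I_y = [300³/12 + 2×185×150²] + [300×51.08² + 2(185³/12 + 185×41.42²)] = 13050000 mm³.
Direct shear f_v = P/L_w = 171×10³ / 670 = 255.2 N/mm (vertical).
Torsion M = P·e = 171×10³ × 180 = 30780000 N·mm.
Critical point at (x, y) = (133.9, 150) from centroid. f_tx = M·y/J = 353.9 N/mm; f_ty = M·x/J = 315.9 N/mm.
Resultant f_max = √[f_tx² + (f_v + f_ty)²] = √[353.9² + (255.2 + 315.9)²] = 671.9 N/mm.
Capacity per unit length: φr_n = 0.75 × 0.6 × 490 × (0.707 × 5) = 779.5 N/mm.
671.9 ≤ 779.5 → adequate.

f_max ≈ 672 N/mm; adequate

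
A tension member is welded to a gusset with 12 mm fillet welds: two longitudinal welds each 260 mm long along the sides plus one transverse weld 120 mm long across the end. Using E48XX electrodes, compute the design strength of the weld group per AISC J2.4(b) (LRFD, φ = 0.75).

φR_n ≈ 1170 kN

E48XX → F_EXX = 480 MPa.
t_e = 0.707 × 12 = 8.484 mm.
R_nwl = 0.6 × 480 × 8.484 × 520 × 10⁻³ = 1271 kN (longitudinal, 2 welds).
R_nwt = 0.6 × 480 × 8.484 × 120 × 10⁻³ = 293.2 kN (transverse, base value).
(i) R_nwl + R_nwt = 1564 kN; (ii) 0.85 R_nwl + 1.5 R_nwt = 1520 kN.
R_n = max = 1564 kN [governs: (i)]; φR_n = 1173 kN.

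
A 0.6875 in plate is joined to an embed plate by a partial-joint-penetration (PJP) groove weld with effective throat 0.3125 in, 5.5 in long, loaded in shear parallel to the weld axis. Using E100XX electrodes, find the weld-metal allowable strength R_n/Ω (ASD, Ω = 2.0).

E100XX → F_EXX = 100 ksi.
Effective throat (given) t_e = 0.3125 in.
A_we = 0.3125 × 5.5 = 1.719 in².
F_nw = 0.6 F_EXX = 60 ksi.
R_n/Ω = (60 × 1.719) / 2.0 = 51.56 kips.

R_n/Ω ≈ 51.6 kips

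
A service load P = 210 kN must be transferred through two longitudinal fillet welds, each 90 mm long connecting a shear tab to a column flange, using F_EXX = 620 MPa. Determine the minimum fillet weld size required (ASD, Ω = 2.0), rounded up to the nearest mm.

w = 9 mm

Total weld length L = 180 mm.
Required throat t_e = P × Ω / (0.6 F_EXX × L) = 210 × 2.0 / (0.6 × 620 × 180 × 10⁻³) = 6.272 mm.
Required leg w = t_e / 0.707 = 8.872 mm → use 9 mm.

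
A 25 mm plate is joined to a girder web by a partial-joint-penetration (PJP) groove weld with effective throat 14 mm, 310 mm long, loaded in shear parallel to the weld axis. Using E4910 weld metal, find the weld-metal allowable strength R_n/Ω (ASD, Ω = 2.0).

E49XX → F_EXX = 490 MPa.
Effective throat (given) t_e = 14 mm.
A_we = 14 × 310 = 4340 mm².
F_nw = 0.6 F_EXX = 294 MPa.
R_n/Ω = (294 × 4340) / 2.0 × 10⁻³ = 638 kN.

R_n/Ω ≈ 638 kN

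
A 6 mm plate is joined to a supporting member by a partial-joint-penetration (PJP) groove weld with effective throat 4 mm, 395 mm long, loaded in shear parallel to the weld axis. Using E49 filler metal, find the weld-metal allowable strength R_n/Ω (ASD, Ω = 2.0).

E49XX → F_EXX = 490 MPa.
Effective throat (given) t_e = 4 mm.
A_we = 4 × 395 = 1580 mm².
F_nw = 0.6 F_EXX = 294 MPa.
R_n/Ω = (294 × 1580) / 2.0 × 10⁻³ = 232.3 kN.

R_n/Ω ≈ 232 kN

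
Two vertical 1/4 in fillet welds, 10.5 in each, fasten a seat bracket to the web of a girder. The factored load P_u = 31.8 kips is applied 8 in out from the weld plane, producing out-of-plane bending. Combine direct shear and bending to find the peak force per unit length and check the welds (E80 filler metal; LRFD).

E80XX → F_EXX = 80 ksi.
L_w = 2 × 10.5 = 21 in; section modulus (unit throat) S = 2 × L²/6 = 36.75 in².
Direct shear f_v = P/L_w = 31.8/21 = 1.514 kip/in.
Moment M = P × e = 31.8 × 8 = 254.4 kip·in; bending f_b = M/S = 6.922 kip/in.
f_max = √(f_v² + f_b²) = √(1.514² + 6.922²) = 7.086 kip/in.
φr_n = 0.75 × 0.6 × 80 × (0.707 × 0.25) = 6.363 kip/in → NOT adequate.

f_max ≈ 7.09 kip/in; NOT adequate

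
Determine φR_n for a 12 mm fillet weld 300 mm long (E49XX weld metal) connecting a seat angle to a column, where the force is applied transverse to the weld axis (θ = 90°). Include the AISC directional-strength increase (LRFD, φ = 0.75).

φR_n ≈ 842 kN

E49XX → F_EXX = 490 MPa.
t_e = 0.707 × 12 = 8.484 mm; A_we = 8.484 × 300 = 2545 mm².
Directional factor: 1.0 + 0.5 sin^1.5(90°) = 1.5.
F_nw = 0.6 × 490 × 1.5 = 441 MPa.
φR_n = 0.75 × 441 × 2545 × 10⁻³ = 841.8 kN.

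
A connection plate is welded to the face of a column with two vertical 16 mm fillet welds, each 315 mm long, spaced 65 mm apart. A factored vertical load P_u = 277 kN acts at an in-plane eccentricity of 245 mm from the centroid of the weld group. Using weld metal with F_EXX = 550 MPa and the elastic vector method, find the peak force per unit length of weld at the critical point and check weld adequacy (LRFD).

Total weld length L_w = 630 mm. Treat welds as unit-width lines.
Polar moment about centroid: J = 2[d³/12 + d(b/2)²] = 2[315³/12 + 315×32.5²] = 5875000 mm³.
Direct shear f_v = P/L_w = 277×10³ / 630 = 439.7 N/mm (vertical).
Torsion M = P·e = 277×10³ × 245 = 67865000 N·mm.
Critical point at (x, y) = (32.5, 157.5) from centroid. f_tx = M·y/J = 1819 N/mm; f_ty = M·x/J = 375.4 N/mm.
Resultant f_max = √[f_tx² + (f_v + f_ty)²] = √[1819² + (439.7 + 375.4)²] = 1994 N/mm.
Capacity per unit length: φr_n = 0.75 × 0.6 × 550 × (0.707 × 16) = 2800 N/mm.
1994 ≤ 2800 → adequate.

f_max ≈ 1990 N/mm; adequate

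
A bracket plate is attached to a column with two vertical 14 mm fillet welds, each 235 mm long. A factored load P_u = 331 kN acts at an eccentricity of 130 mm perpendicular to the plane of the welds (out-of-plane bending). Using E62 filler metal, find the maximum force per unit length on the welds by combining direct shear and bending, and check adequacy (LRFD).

E62XX → F_EXX = 620 MPa.
L_w = 2 × 235 = 470 mm; section modulus (unit throat) S = 2 × L²/6 = 18410 mm².
Direct shear f_v = P/L_w = 331×10³/470 = 704.3 N/mm.
Moment M = P × e = 331×10³ × 130 = 43030000 N·mm; bending f_b = M/S = 2338 N/mm.
f_max = √(f_v² + f_b²) = √(704.3² + 2338²) = 2441 N/mm.
φr_n = 0.75 × 0.6 × 620 × (0.707 × 14) = 2762 N/mm → adequate.

f_max ≈ 2440 N/mm; adequate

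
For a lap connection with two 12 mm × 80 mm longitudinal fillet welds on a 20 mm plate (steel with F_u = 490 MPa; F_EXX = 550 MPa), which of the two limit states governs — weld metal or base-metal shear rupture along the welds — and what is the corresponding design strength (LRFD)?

φR_n ≈ 336 kN (weld metal governs)

t_e = 0.707 × 12 = 8.484 mm; L = 160 mm.
Weld metal: φR_n = 0.75 × 0.6 × 550 × 8.484 × 160 × 10⁻³ = 336 kN.
Base metal (shear rupture): φR_n = 0.75 × 0.6 × 490 × 20 × 160 × 10⁻³ = 705.6 kN.
Governing: weld metal.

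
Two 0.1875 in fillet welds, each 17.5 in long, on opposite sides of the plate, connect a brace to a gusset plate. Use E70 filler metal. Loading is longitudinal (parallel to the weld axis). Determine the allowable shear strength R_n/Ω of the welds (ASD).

R_n/Ω ≈ 97.4 kip

E70XX → F_EXX = 70 ksi.
Effective throat t_e = 0.707 × 0.1875 = 0.1326 in.
Total length L = 35 in; A_we = 0.1326 × 35 = 4.64 in².
F_nw = 0.6 F_EXX = 0.6 × 70 = 42 ksi.
R_n = 42 × 4.64 = 194.9 kip; R_n/Ω = 194.9/2.0 = 97.43 kip.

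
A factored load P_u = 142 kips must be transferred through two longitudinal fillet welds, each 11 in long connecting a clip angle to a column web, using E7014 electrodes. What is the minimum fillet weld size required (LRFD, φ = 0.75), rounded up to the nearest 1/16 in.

w = 5/16 in

E70XX → F_EXX = 70 ksi.
Total weld length L = 22 in.
Required throat t_e = P_u / (φ × 0.6 F_EXX × L) = 142 / (0.75 × 0.6 × 70 × 22) = 0.2049 in.
Required leg w = t_e / 0.707 = 0.2898 in → use 5/16 in.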